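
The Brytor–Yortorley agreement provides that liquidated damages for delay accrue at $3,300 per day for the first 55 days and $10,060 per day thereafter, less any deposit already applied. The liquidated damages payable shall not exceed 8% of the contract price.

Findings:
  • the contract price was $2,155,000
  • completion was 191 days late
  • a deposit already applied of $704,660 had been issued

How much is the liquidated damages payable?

First 55 days: 55 × $3,300 = $181,500
Remaining days: (191 − 55) × $10,060 = $1,368,160
Accrued per-day damages: $181,500 + $1,368,160 = $1,549,660
Less deposit already applied: $1,549,660 − $704,660 = $845,000
Cap: 8% of $2,155,000 = $172,400
Cap at $172,400: $845,000 exceeds the cap → $172,400

Liquidated damages: $172,400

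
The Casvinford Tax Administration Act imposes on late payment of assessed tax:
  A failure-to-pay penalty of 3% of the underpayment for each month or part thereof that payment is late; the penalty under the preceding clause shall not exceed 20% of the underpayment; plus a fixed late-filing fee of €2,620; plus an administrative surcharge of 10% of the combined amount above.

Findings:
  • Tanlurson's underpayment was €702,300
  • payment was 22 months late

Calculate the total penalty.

€157,388

Accrued rate: 3% × 22 = 66%, capped at 20% → 20%
Failure-to-pay penalty: 20% of €702,300 = €140,460
Penalty before surcharge: €140,460 + €2,620 = €143,080
Administrative surcharge: 10% of €143,080 = €14,308
Total penalty: €143,080 + €14,308 = €157,388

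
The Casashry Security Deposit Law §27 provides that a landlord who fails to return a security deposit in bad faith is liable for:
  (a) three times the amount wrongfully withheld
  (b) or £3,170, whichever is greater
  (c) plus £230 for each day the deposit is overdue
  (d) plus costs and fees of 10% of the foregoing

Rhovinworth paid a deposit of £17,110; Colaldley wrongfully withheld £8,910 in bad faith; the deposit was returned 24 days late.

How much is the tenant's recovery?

£35,475

Trebled: 3 × £8,910 = £26,730
Minimum £3,170: £26,730 meets the minimum, no increase.
Late-return penalty: 24 × £230 = £5,520
Damages plus late penalty: £26,730 + £5,520 = £32,250
Costs and fees: 10% of £32,250 = £3,225
Total recovery: £32,250 + £3,225 = £35,475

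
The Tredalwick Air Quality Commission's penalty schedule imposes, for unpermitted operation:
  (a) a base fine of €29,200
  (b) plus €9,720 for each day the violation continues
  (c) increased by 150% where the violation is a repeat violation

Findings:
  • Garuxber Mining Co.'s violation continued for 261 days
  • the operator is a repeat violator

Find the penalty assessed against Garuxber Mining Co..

Per-day component: 261 × €9,720 = €2,536,920
Base plus per-day: €29,200 + €2,536,920 = €2,566,120
Enhancement: 150% of €2,566,120 = €3,849,180
Enhanced fine: €2,566,120 + €3,849,180 = €6,415,300

€6,415,300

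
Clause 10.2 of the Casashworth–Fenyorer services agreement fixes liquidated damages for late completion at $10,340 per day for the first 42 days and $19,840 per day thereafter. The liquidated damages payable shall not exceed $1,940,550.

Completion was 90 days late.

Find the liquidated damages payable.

First 42 days: 42 × $10,340 = $434,280
Remaining days: (90 − 42) × $19,840 = $952,320
Accrued per-day damages: $434,280 + $952,320 = $1,386,600
Cap at $1,940,550: $1,386,600 is within the cap, no reduction.

$1,386,600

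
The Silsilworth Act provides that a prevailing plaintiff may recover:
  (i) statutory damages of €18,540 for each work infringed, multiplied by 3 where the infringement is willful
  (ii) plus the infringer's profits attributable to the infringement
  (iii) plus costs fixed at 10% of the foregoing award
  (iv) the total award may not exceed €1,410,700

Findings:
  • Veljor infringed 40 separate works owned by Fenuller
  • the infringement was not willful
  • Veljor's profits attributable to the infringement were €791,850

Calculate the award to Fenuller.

€1,410,700

Statutory damages: 40 × €18,540 = €741,600
Infringement not willful: no ×3 enhancement.
Combined award: €741,600 + €791,850 = €1,533,450
Costs: 10% of €1,533,450 = €153,345
Award plus costs: €1,533,450 + €153,345 = €1,686,795
Cap at €1,410,700: €1,686,795 exceeds the cap → €1,410,700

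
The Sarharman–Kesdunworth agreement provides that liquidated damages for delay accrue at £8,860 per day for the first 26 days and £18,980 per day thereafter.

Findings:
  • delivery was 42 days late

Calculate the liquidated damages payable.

First 26 days: 26 × £8,860 = £230,360
Remaining days: (42 − 26) × £18,980 = £303,680
Accrued per-day damages: £230,360 + £303,680 = £534,040

Liquidated damages: £534,040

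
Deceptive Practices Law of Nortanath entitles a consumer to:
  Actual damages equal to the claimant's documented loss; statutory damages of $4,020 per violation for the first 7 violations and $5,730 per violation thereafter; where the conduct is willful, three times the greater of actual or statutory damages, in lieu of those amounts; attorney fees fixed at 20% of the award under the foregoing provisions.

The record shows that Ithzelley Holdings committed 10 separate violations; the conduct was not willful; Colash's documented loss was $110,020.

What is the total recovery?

First 7 violations: 7 × $4,020 = $28,140
Remaining violations: (10 − 7) × $5,730 = $17,190
Statutory damages: $28,140 + $17,190 = $45,330
Conduct not willful: the in-lieu enhancement does not apply.
Actual plus statutory damages: $110,020 + $45,330 = $155,350
Attorney fees: 20% of $155,350 = $31,070
Total recovery: $155,350 + $31,070 = $186,420

Total recovery: $186,420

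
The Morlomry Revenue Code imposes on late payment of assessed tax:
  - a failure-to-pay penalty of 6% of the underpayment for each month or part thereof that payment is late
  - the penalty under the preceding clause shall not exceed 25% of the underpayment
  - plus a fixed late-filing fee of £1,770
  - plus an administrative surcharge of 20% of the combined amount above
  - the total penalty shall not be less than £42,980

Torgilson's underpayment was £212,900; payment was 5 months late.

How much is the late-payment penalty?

Accrued rate: 6% × 5 = 30%, capped at 25% → 25%
Failure-to-pay penalty: 25% of £212,900 = £53,225
Penalty before surcharge: £53,225 + £1,770 = £54,995
Administrative surcharge: 20% of £54,995 = £10,999
Total penalty: £54,995 + £10,999 = £65,994
Minimum £42,980: £65,994 meets the minimum, no increase.

£65,994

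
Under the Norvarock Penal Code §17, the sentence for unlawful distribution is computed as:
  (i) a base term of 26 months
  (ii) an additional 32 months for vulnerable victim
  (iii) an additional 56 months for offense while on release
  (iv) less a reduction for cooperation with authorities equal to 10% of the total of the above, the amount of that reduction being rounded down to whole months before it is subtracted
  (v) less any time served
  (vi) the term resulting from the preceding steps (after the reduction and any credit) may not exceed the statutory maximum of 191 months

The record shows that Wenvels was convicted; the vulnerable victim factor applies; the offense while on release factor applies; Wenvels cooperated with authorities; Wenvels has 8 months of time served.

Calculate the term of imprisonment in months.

95 months

Vulnerable victim enhancement: +32 months
Offense while on release enhancement: +56 months
Adjusted term: 26 months + 32 months + 56 months = 114 months
Cooperation with authorities reduction: 10% of 114 months = 11 months (rounded down)
After reduction: 114 − 11 = 103 months
Less time served: 103 months − 8 months = 95 months
Cap at 191 months: 95 months is within the cap, no reduction.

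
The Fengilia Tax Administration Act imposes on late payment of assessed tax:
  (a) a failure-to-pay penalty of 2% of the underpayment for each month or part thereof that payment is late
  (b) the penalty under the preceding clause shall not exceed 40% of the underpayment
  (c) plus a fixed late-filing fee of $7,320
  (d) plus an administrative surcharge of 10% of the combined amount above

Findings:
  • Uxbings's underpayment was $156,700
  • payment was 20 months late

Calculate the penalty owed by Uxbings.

Accrued rate: 2% × 20 = 40%, capped at 40% → 40%
Failure-to-pay penalty: 40% of $156,700 = $62,680
Penalty before surcharge: $62,680 + $7,320 = $70,000
Administrative surcharge: 10% of $70,000 = $7,000
Total penalty: $70,000 + $7,000 = $77,000

$77,000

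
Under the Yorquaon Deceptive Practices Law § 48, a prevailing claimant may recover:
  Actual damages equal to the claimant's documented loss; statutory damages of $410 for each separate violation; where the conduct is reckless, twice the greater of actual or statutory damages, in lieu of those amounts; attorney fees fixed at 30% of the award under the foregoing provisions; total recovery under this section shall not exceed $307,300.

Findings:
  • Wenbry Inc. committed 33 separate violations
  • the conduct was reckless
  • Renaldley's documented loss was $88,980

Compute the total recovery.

$231,348

Statutory damages: 33 × $410 = $13,530
Greater of actual damages ($88,980) or statutory damages ($13,530): $88,980
Doubled: 2 × $88,980 = $177,960
Attorney fees: 30% of $177,960 = $53,388
Total before cap: $177,960 + $53,388 = $231,348
Cap at $307,300: $231,348 is within the cap, no reduction.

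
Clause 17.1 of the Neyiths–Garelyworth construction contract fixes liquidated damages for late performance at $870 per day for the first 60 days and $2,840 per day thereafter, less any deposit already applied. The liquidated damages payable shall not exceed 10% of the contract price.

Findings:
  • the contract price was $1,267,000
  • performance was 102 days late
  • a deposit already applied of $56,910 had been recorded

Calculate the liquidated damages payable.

$114,570

First 60 days: 60 × $870 = $52,200
Remaining days: (102 − 60) × $2,840 = $119,280
Accrued per-day damages: $52,200 + $119,280 = $171,480
Less deposit already applied: $171,480 − $56,910 = $114,570
Cap: 10% of $1,267,000 = $126,700
Cap at $126,700: $114,570 is within the cap, no reduction.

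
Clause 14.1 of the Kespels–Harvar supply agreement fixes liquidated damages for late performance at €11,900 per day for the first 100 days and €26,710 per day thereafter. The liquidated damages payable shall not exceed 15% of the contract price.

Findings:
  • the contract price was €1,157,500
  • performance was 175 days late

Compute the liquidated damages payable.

€173,625

First 100 days: 100 × €11,900 = €1,190,000
Remaining days: (175 − 100) × €26,710 = €2,003,250
Accrued per-day damages: €1,190,000 + €2,003,250 = €3,193,250
Cap: 15% of €1,157,500 = €173,625
Cap at €173,625: €3,193,250 exceeds the cap → €173,625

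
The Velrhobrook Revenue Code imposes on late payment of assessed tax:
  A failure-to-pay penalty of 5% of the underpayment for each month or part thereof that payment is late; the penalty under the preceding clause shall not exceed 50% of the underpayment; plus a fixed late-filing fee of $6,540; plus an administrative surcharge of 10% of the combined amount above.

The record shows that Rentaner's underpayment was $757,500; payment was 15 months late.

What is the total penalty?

$423,819

Accrued rate: 5% × 15 = 75%, capped at 50% → 50%
Failure-to-pay penalty: 50% of $757,500 = $378,750
Penalty before surcharge: $378,750 + $6,540 = $385,290
Administrative surcharge: 10% of $385,290 = $38,529
Total penalty: $385,290 + $38,529 = $423,819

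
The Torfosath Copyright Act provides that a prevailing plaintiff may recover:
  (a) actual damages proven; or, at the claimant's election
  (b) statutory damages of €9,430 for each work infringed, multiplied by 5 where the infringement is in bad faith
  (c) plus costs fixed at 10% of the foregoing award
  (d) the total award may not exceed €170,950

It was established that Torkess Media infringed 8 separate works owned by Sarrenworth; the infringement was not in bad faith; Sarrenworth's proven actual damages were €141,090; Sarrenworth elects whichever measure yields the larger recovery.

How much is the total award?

Award: €155,199

Statutory damages: 8 × €9,430 = €75,440
Infringement not in bad faith: no ×5 enhancement.
Greater of actual damages (€141,090) or statutory damages (€75,440): €141,090
Costs: 10% of €141,090 = €14,109
Award plus costs: €141,090 + €14,109 = €155,199
Cap at €170,950: €155,199 is within the cap, no reduction.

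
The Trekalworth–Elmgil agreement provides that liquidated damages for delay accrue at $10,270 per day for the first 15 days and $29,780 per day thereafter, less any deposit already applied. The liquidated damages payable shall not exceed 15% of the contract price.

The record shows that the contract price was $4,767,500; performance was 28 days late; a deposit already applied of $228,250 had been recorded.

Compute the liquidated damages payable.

$312,940

First 15 days: 15 × $10,270 = $154,050
Remaining days: (28 − 15) × $29,780 = $387,140
Accrued per-day damages: $154,050 + $387,140 = $541,190
Less deposit already applied: $541,190 − $228,250 = $312,940
Cap: 15% of $4,767,500 = $715,125
Cap at $715,125: $312,940 is within the cap, no reduction.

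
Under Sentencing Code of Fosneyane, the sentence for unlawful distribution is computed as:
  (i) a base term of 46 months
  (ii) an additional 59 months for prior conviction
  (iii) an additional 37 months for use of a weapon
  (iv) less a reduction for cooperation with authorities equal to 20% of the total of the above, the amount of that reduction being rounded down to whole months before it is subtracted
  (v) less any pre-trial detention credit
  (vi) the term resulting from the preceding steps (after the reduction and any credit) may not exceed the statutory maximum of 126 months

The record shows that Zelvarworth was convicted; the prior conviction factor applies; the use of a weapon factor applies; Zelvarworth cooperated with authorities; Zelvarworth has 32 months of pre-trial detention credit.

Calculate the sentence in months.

Prior conviction enhancement: +59 months
Use of a weapon enhancement: +37 months
Adjusted term: 46 months + 59 months + 37 months = 142 months
Cooperation with authorities reduction: 20% of 142 months = 28 months (rounded down)
After reduction: 142 − 28 = 114 months
Less pre-trial detention credit: 114 months − 32 months = 82 months
Cap at 126 months: 82 months is within the cap, no reduction.

82 months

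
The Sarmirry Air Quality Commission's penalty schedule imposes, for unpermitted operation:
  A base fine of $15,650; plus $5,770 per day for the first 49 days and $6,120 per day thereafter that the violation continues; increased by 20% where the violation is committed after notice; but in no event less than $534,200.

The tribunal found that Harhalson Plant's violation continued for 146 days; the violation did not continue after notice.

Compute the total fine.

First 49 days: 49 × $5,770 = $282,730
Remaining days: (146 − 49) × $6,120 = $593,640
Per-day component: $282,730 + $593,640 = $876,370
Base plus per-day: $15,650 + $876,370 = $892,020
The violation did not continue after notice: no 20% increase.
Minimum $534,200: $892,020 meets the minimum, no increase.

Civil penalty: $892,020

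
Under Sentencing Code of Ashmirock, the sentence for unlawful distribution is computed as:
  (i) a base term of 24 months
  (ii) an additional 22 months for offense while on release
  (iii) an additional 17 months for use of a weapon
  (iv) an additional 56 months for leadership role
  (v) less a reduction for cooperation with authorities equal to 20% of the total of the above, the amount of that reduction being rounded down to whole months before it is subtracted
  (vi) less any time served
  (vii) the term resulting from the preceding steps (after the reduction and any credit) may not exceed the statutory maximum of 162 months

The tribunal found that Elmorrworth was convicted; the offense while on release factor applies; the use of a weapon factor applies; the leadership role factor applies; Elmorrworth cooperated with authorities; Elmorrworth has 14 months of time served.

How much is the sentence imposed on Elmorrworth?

Sentence: 82 months

Offense while on release enhancement: +22 months
Use of a weapon enhancement: +17 months
Leadership role enhancement: +56 months
Adjusted term: 24 months + 22 months + 17 months + 56 months = 119 months
Cooperation with authorities reduction: 20% of 119 months = 23 months (rounded down)
After reduction: 119 − 23 = 96 months
Less time served: 96 months − 14 months = 82 months
Cap at 162 months: 82 months is within the cap, no reduction.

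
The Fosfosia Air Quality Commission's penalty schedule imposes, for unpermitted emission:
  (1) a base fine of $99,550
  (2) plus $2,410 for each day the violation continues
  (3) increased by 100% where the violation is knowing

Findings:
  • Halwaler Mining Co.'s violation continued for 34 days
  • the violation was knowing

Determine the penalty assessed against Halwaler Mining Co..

Per-day component: 34 × $2,410 = $81,940
Base plus per-day: $99,550 + $81,940 = $181,490
Enhancement: 100% of $181,490 = $181,490
Enhanced fine: $181,490 + $181,490 = $362,980

Civil penalty: $362,980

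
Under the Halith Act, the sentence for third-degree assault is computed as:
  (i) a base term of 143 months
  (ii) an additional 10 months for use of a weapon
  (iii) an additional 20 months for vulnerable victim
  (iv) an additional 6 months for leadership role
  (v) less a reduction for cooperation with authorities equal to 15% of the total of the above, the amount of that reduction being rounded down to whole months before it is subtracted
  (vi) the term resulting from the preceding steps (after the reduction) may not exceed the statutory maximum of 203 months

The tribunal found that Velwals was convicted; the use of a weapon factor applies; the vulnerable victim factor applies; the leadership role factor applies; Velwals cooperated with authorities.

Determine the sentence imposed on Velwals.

Use of a weapon enhancement: +10 months
Vulnerable victim enhancement: +20 months
Leadership role enhancement: +6 months
Adjusted term: 143 months + 10 months + 20 months + 6 months = 179 months
Cooperation with authorities reduction: 15% of 179 months = 26 months (rounded down)
After reduction: 179 − 26 = 153 months
Cap at 203 months: 153 months is within the cap, no reduction.

153 months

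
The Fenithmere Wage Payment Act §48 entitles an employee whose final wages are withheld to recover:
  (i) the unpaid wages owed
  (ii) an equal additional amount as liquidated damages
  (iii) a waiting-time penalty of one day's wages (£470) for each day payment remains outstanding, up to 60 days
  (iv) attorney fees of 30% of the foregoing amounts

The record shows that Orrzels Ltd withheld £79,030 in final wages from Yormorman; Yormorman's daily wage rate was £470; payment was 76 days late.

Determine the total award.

Liquidated damages (equal amount): £79,030
Penalty days: min(76, 60) = 60
Waiting-time penalty: 60 × £470 = £28,200
Subtotal: £79,030 + £79,030 + £28,200 = £186,260
Attorney fees: 30% of £186,260 = £55,878
Total award: £186,260 + £55,878 = £242,138

Total award: £242,138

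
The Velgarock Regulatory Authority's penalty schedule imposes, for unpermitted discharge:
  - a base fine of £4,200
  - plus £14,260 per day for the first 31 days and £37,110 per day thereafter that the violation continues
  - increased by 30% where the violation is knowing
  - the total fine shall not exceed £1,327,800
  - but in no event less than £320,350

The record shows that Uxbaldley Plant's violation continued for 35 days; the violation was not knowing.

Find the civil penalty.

First 31 days: 31 × £14,260 = £442,060
Remaining days: (35 − 31) × £37,110 = £148,440
Per-day component: £442,060 + £148,440 = £590,500
Base plus per-day: £4,200 + £590,500 = £594,700
The violation was not knowing: no 30% increase.
Cap at £1,327,800: £594,700 is within the cap, no reduction.
Minimum £320,350: £594,700 meets the minimum, no increase.

£594,700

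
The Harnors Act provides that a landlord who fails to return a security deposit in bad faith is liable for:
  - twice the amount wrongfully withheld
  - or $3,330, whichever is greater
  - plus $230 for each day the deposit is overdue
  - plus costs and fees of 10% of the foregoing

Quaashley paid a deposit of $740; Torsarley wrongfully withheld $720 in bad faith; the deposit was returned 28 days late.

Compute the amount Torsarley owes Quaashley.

Doubled: 2 × $720 = $1,440
Minimum $3,330: $1,440 is below the minimum → $3,330
Late-return penalty: 28 × $230 = $6,440
Damages plus late penalty: $3,330 + $6,440 = $9,770
Costs and fees: 10% of $9,770 = $977
Total recovery: $9,770 + $977 = $10,747

$10,747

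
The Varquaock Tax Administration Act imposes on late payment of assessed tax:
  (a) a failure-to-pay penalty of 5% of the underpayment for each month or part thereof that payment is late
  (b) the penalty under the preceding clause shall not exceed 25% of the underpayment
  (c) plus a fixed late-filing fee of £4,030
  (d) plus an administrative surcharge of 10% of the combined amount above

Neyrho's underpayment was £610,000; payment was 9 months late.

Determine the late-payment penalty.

Penalty: £172,183

Accrued rate: 5% × 9 = 45%, capped at 25% → 25%
Failure-to-pay penalty: 25% of £610,000 = £152,500
Penalty before surcharge: £152,500 + £4,030 = £156,530
Administrative surcharge: 10% of £156,530 = £15,653
Total penalty: £156,530 + £15,653 = £172,183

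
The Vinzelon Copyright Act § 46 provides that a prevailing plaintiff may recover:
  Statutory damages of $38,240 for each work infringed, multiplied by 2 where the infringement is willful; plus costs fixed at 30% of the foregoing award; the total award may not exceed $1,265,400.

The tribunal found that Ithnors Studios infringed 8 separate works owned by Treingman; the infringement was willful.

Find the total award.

Statutory damages: 8 × $38,240 = $305,920
Doubled: 2 × $305,920 = $611,840
Costs: 30% of $611,840 = $183,552
Award plus costs: $611,840 + $183,552 = $795,392
Cap at $1,265,400: $795,392 is within the cap, no reduction.

Award: $795,392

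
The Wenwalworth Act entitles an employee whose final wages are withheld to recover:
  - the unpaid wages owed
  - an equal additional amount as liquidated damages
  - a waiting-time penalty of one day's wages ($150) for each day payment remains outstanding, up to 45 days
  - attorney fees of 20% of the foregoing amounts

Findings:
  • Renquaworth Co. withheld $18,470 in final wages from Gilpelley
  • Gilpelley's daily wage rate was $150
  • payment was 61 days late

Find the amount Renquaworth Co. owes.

Liquidated damages (equal amount): $18,470
Penalty days: min(61, 45) = 45
Waiting-time penalty: 45 × $150 = $6,750
Subtotal: $18,470 + $18,470 + $6,750 = $43,690
Attorney fees: 20% of $43,690 = $8,738
Total award: $43,690 + $8,738 = $52,428

$52,428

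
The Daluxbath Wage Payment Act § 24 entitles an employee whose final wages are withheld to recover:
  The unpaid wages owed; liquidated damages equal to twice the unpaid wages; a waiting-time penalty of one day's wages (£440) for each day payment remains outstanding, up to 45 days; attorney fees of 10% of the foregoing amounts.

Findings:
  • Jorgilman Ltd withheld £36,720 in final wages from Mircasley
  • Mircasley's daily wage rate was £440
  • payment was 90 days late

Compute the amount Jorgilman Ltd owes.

Doubled: 2 × £36,720 = £73,440
Penalty days: min(90, 45) = 45
Waiting-time penalty: 45 × £440 = £19,800
Subtotal: £36,720 + £73,440 + £19,800 = £129,960
Attorney fees: 10% of £129,960 = £12,996
Total award: £129,960 + £12,996 = £142,956

Total award: £142,956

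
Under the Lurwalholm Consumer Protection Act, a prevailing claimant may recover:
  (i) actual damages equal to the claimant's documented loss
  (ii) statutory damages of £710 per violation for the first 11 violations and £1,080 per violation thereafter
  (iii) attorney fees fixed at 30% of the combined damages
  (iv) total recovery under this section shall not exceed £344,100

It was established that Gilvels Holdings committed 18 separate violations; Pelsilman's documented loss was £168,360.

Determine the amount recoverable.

£238,849

First 11 violations: 11 × £710 = £7,810
Remaining violations: (18 − 11) × £1,080 = £7,560
Statutory damages: £7,810 + £7,560 = £15,370
Combined damages: £168,360 + £15,370 = £183,730
Attorney fees: 30% of £183,730 = £55,119
Total before cap: £183,730 + £55,119 = £238,849
Cap at £344,100: £238,849 is within the cap, no reduction.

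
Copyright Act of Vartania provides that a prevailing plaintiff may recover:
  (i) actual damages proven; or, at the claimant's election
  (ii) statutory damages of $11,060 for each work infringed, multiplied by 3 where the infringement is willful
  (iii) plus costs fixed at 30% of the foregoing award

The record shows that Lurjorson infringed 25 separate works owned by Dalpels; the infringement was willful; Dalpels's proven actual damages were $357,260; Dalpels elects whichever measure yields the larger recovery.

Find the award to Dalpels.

$1,078,350

Statutory damages: 25 × $11,060 = $276,500
Trebled: 3 × $276,500 = $829,500
Greater of actual damages ($357,260) or enhanced statutory damages ($829,500): $829,500
Costs: 30% of $829,500 = $248,850
Award plus costs: $829,500 + $248,850 = $1,078,350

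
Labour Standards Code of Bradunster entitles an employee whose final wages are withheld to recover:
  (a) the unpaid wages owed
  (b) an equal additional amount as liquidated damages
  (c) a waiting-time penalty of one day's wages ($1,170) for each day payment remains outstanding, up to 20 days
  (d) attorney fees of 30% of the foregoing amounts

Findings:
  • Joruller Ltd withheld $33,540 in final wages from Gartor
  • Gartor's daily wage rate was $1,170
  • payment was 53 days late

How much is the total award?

Total award: $117,624

Liquidated damages (equal amount): $33,540
Penalty days: min(53, 20) = 20
Waiting-time penalty: 20 × $1,170 = $23,400
Subtotal: $33,540 + $33,540 + $23,400 = $90,480
Attorney fees: 30% of $90,480 = $27,144
Total award: $90,480 + $27,144 = $117,624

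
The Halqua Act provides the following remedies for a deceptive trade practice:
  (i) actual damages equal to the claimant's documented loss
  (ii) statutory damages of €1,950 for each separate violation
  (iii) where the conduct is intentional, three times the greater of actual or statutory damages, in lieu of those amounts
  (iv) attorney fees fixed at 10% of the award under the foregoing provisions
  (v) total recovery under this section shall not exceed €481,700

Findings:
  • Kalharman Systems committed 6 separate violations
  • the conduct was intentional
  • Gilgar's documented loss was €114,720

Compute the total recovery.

Statutory damages: 6 × €1,950 = €11,700
Greater of actual damages (€114,720) or statutory damages (€11,700): €114,720
Trebled: 3 × €114,720 = €344,160
Attorney fees: 10% of €344,160 = €34,416
Total before cap: €344,160 + €34,416 = €378,576
Cap at €481,700: €378,576 is within the cap, no reduction.

€378,576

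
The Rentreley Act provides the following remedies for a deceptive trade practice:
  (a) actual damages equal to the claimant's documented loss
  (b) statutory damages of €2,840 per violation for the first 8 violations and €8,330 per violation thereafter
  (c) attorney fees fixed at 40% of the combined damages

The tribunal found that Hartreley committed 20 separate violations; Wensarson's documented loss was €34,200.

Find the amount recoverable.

€219,632

First 8 violations: 8 × €2,840 = €22,720
Remaining violations: (20 − 8) × €8,330 = €99,960
Statutory damages: €22,720 + €99,960 = €122,680
Combined damages: €34,200 + €122,680 = €156,880
Attorney fees: 40% of €156,880 = €62,752
Total recovery: €156,880 + €62,752 = €219,632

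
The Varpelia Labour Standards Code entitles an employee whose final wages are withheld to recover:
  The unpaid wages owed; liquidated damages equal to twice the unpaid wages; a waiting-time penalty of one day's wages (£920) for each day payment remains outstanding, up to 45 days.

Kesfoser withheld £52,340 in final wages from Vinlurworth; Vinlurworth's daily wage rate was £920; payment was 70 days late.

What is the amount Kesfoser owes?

£198,420

Doubled: 2 × £52,340 = £104,680
Penalty days: min(70, 45) = 45
Waiting-time penalty: 45 × £920 = £41,400
Total award: £52,340 + £104,680 + £41,400 = £198,420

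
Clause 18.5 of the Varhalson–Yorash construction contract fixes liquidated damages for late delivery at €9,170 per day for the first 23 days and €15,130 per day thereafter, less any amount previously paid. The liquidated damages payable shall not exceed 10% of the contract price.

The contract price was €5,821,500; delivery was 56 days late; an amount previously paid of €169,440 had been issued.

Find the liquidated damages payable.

€540,760

First 23 days: 23 × €9,170 = €210,910
Remaining days: (56 − 23) × €15,130 = €499,290
Accrued per-day damages: €210,910 + €499,290 = €710,200
Less amount previously paid: €710,200 − €169,440 = €540,760
Cap: 10% of €5,821,500 = €582,150
Cap at €582,150: €540,760 is within the cap, no reduction.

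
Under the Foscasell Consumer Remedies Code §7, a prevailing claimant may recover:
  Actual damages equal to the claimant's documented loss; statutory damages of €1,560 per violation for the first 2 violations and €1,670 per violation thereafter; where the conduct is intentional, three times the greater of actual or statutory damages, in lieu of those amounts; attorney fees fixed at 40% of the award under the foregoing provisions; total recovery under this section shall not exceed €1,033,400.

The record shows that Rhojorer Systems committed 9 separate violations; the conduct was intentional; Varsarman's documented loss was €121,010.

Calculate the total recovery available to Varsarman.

€508,242

First 2 violations: 2 × €1,560 = €3,120
Remaining violations: (9 − 2) × €1,670 = €11,690
Statutory damages: €3,120 + €11,690 = €14,810
Greater of actual damages (€121,010) or statutory damages (€14,810): €121,010
Trebled: 3 × €121,010 = €363,030
Attorney fees: 40% of €363,030 = €145,212
Total before cap: €363,030 + €145,212 = €508,242
Cap at €1,033,400: €508,242 is within the cap, no reduction.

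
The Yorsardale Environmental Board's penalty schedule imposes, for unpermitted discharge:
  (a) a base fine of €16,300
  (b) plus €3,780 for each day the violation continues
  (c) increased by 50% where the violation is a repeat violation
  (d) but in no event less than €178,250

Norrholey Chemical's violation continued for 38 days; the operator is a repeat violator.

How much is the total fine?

€239,910

Per-day component: 38 × €3,780 = €143,640
Base plus per-day: €16,300 + €143,640 = €159,940
Enhancement: 50% of €159,940 = €79,970
Enhanced fine: €159,940 + €79,970 = €239,910
Minimum €178,250: €239,910 meets the minimum, no increase.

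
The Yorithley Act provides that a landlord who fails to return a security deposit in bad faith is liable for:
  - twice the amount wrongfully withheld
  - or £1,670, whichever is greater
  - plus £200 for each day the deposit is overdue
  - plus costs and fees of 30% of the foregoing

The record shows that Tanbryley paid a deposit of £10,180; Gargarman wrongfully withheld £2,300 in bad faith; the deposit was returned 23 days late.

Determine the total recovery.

Doubled: 2 × £2,300 = £4,600
Minimum £1,670: £4,600 meets the minimum, no increase.
Late-return penalty: 23 × £200 = £4,600
Damages plus late penalty: £4,600 + £4,600 = £9,200
Costs and fees: 30% of £9,200 = £2,760
Total recovery: £9,200 + £2,760 = £11,960

£11,960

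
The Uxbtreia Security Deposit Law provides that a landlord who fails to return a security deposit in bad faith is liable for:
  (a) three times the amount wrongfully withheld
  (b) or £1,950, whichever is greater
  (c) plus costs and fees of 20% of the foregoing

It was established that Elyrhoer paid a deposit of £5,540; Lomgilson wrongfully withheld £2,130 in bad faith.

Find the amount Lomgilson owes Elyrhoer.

£7,668

Trebled: 3 × £2,130 = £6,390
Minimum £1,950: £6,390 meets the minimum, no increase.
Costs and fees: 20% of £6,390 = £1,278
Total recovery: £6,390 + £1,278 = £7,668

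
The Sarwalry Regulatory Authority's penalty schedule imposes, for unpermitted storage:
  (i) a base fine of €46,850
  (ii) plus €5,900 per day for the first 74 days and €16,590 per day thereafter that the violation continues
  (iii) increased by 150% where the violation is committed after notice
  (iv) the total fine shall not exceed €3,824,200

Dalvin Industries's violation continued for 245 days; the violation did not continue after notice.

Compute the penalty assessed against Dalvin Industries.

First 74 days: 74 × €5,900 = €436,600
Remaining days: (245 − 74) × €16,590 = €2,836,890
Per-day component: €436,600 + €2,836,890 = €3,273,490
Base plus per-day: €46,850 + €3,273,490 = €3,320,340
The violation did not continue after notice: no 150% increase.
Cap at €3,824,200: €3,320,340 is within the cap, no reduction.

Civil penalty: €3,320,340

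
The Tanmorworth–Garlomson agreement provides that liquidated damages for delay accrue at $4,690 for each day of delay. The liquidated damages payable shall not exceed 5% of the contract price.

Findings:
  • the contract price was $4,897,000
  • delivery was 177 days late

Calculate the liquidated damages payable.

$244,850

Per-day damages: 177 × $4,690 = $830,130
Cap: 5% of $4,897,000 = $244,850
Cap at $244,850: $830,130 exceeds the cap → $244,850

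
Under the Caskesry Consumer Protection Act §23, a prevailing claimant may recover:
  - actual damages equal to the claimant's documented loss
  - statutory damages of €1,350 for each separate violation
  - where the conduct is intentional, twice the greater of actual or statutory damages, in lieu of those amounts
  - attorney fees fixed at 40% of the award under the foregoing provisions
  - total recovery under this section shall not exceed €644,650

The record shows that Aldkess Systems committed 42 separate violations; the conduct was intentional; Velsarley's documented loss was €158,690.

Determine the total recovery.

Statutory damages: 42 × €1,350 = €56,700
Greater of actual damages (€158,690) or statutory damages (€56,700): €158,690
Doubled: 2 × €158,690 = €317,380
Attorney fees: 40% of €317,380 = €126,952
Total before cap: €317,380 + €126,952 = €444,332
Cap at €644,650: €444,332 is within the cap, no reduction.

€444,332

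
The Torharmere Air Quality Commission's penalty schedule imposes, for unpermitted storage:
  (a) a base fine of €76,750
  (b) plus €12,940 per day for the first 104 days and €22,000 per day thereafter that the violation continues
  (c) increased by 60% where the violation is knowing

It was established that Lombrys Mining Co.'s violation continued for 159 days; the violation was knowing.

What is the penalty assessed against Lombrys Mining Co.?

€4,212,016

First 104 days: 104 × €12,940 = €1,345,760
Remaining days: (159 − 104) × €22,000 = €1,210,000
Per-day component: €1,345,760 + €1,210,000 = €2,555,760
Base plus per-day: €76,750 + €2,555,760 = €2,632,510
Enhancement: 60% of €2,632,510 = €1,579,506
Enhanced fine: €2,632,510 + €1,579,506 = €4,212,016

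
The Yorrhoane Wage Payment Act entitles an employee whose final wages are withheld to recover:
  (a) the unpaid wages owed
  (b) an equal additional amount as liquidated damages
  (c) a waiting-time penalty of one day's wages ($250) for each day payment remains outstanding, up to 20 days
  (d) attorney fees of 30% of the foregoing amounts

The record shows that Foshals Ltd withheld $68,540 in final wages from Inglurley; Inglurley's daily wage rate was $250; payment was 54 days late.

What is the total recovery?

Liquidated damages (equal amount): $68,540
Penalty days: min(54, 20) = 20
Waiting-time penalty: 20 × $250 = $5,000
Subtotal: $68,540 + $68,540 + $5,000 = $142,080
Attorney fees: 30% of $142,080 = $42,624
Total award: $142,080 + $42,624 = $184,704

$184,704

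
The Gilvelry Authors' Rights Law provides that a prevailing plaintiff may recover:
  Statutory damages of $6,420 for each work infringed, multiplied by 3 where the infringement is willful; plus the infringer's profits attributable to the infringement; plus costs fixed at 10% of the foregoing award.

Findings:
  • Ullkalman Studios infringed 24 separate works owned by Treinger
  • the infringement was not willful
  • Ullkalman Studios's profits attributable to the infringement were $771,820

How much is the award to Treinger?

Statutory damages: 24 × $6,420 = $154,080
Infringement not willful: no ×3 enhancement.
Combined award: $154,080 + $771,820 = $925,900
Costs: 10% of $925,900 = $92,590
Award plus costs: $925,900 + $92,590 = $1,018,490

$1,018,490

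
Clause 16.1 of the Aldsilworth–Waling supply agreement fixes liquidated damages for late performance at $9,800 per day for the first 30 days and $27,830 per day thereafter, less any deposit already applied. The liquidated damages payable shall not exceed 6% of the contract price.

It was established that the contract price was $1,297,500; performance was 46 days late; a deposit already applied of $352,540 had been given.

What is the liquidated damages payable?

$77,850

First 30 days: 30 × $9,800 = $294,000
Remaining days: (46 − 30) × $27,830 = $445,280
Accrued per-day damages: $294,000 + $445,280 = $739,280
Less deposit already applied: $739,280 − $352,540 = $386,740
Cap: 6% of $1,297,500 = $77,850
Cap at $77,850: $386,740 exceeds the cap → $77,850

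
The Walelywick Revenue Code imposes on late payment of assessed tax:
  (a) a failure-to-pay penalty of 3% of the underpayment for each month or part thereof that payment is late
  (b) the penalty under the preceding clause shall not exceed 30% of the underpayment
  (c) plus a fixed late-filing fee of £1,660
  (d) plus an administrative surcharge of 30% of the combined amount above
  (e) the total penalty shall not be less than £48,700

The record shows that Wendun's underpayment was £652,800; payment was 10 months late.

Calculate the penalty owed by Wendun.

Accrued rate: 3% × 10 = 30%, capped at 30% → 30%
Failure-to-pay penalty: 30% of £652,800 = £195,840
Penalty before surcharge: £195,840 + £1,660 = £197,500
Administrative surcharge: 30% of £197,500 = £59,250
Total penalty: £197,500 + £59,250 = £256,750
Minimum £48,700: £256,750 meets the minimum, no increase.

£256,750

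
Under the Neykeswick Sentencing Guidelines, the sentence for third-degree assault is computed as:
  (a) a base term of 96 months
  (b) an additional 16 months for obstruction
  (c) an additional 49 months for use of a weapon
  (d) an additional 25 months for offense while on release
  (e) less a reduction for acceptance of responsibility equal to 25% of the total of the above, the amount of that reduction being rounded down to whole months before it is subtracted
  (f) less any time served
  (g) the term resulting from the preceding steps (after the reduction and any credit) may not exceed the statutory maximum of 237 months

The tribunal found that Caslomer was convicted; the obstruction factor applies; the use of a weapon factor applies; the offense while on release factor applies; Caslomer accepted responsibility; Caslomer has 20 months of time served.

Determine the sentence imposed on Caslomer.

Obstruction enhancement: +16 months
Use of a weapon enhancement: +49 months
Offense while on release enhancement: +25 months
Adjusted term: 96 months + 16 months + 49 months + 25 months = 186 months
Acceptance of responsibility reduction: 25% of 186 months = 46 months (rounded down)
After reduction: 186 − 46 = 140 months
Less time served: 140 months − 20 months = 120 months
Cap at 237 months: 120 months is within the cap, no reduction.

120 months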